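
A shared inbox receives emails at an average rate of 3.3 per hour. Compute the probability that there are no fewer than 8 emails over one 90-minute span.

0.1282

Over the interval, μ = 3.3 × 1.5 = 4.95 (a 90-minute span = 1.5 hours).
P(N ≥ 8) = 1 − P(N ≤ 7) = 1 − Σ_{j=0}^{7} e^(−μ) μ^j/j! ≈ 0.1282.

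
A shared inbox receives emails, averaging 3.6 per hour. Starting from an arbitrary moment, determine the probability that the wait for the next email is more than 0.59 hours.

0.1196

The wait for the next event is exponential with rate λ = 3.6 per hour.
P(T > 0.59) = e^(−λt) = e^(−3.6 × 0.59) = e^(−2.124) ≈ 0.1196.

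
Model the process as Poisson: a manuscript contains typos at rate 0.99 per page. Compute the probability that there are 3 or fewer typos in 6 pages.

Over the interval, μ = 0.99 × 6 = 5.94 (6 pages).
P(N ≤ 3) = Σ_{j=0}^{3} e^(−μ) μ^j/j! ≈ 0.1566.

0.1566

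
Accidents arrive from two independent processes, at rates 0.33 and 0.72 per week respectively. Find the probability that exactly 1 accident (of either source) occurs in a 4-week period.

0.0630

Independent Poisson processes superpose: combined rate λ = 0.33 + 0.72 = 1.05 per week.
Over the interval, μ = 1.05 × 4 = 4.2 (a 4-week period = 4 weeks).
P(N = 1) = e^(−4.2) · 4.2^1/1! ≈ 0.0630.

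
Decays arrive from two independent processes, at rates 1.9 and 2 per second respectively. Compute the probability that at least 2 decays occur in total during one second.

0.9008

Independent Poisson processes superpose: combined rate λ = 1.9 + 2 = 3.9 per second.
So μ = 3.9.
P(N ≥ 2) = 1 − P(N ≤ 1) ≈ 0.9008.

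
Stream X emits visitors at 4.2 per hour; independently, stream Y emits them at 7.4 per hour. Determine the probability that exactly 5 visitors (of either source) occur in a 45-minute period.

0.0692

Independent Poisson processes superpose: combined rate λ = 4.2 + 7.4 = 11.6 per hour.
Over the interval, μ = 11.6 × 0.75 = 8.7 (a 45-minute period = 0.75 hours).
P(N = 5) = e^(−8.7) · 8.7^5/5! ≈ 0.0692.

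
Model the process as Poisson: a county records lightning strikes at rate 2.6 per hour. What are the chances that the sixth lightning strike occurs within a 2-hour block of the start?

Over the interval, μ = 2.6 × 2 = 5.2 (a 2-hour block = 2 hours).
The sixth arrival falls in the interval iff at least 6 events occur there: P(S_6 ≤ t) = P(N ≥ 6) = 1 − P(N ≤ 5) ≈ 0.4191.

0.4191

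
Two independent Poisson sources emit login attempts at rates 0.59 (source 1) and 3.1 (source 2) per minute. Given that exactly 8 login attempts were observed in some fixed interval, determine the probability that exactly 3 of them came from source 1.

0.0958

Given the total, each event is independently from source 1 with probability p = λ_1/(λ_1+λ_2) = 0.59/3.69 ≈ 0.1599.
So K ~ Binomial(8, 0.59/3.69): P(K = 3) = C(8,3) · (0.59/3.69)^3 · (3.1/3.69)^5 ≈ 0.0958.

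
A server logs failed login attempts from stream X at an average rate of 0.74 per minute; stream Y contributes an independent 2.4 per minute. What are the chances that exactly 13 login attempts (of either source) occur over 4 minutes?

Independent Poisson processes superpose: combined rate λ = 0.74 + 2.4 = 3.14 per minute.
Over the interval, μ = 3.14 × 4 = 12.56 (4 minutes).
P(N = 13) = e^(−12.56) · 12.56^13/13! ≈ 0.1091.

0.1091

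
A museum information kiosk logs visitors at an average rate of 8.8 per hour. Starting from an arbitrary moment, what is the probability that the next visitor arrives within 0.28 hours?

0.9149

Inter-arrival times are exponential with rate λ = 8.8 per hour.
P(T ≤ 0.28) = 1 − e^(−λt) = 1 − e^(−8.8 × 0.28) = 1 − e^(−2.464) ≈ 0.9149.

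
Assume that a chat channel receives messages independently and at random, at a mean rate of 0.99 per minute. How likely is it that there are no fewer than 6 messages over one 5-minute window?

0.3753

Over the interval, μ = 0.99 × 5 = 4.95 (a 5-minute window = 5 minutes).
P(N ≥ 6) = 1 − P(N ≤ 5) = 1 − Σ_{j=0}^{5} e^(−μ) μ^j/j! ≈ 0.3753.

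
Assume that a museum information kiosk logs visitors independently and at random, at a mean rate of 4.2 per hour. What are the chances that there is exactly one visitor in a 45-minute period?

Over the interval, μ = 4.2 × 0.75 = 3.15 (a 45-minute period = 0.75 hours).
P(N = 1) = e^(−μ) μ^1/1! = e^(−3.15) · 3.15^1/1 ≈ 0.1350.

0.1350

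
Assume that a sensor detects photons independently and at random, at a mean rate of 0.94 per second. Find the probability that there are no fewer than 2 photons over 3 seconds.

Over the interval, μ = 0.94 × 3 = 2.82 (3 seconds).
P(N ≥ 2) = 1 − P(N ≤ 1) = 1 − Σ_{j=0}^{1} e^(−μ) μ^j/j! ≈ 0.7723.

0.7723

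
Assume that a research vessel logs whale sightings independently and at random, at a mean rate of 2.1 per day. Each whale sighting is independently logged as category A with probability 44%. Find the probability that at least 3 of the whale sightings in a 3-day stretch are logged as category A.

0.5238

Thinning: the whale sightings that are logged as category A themselves form a Poisson process with rate 0.44 × 2.1 = 0.924 per day.
Over the interval, μ = 0.924 × 3 = 2.772 (a 3-day stretch = 3 days).
P(N ≥ 3) = 1 − P(N ≤ 2) ≈ 0.5238.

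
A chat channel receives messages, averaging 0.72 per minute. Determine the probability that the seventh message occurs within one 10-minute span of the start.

Over the interval, μ = 0.72 × 10 = 7.2 (a 10-minute span = 10 minutes).
The seventh arrival falls in the interval iff at least 7 events occur there: P(S_7 ≤ t) = P(N ≥ 7) = 1 − P(N ≤ 6) ≈ 0.5796.

0.5796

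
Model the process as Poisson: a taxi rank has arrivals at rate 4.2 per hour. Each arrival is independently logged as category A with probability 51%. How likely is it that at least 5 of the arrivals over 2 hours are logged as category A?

0.4265

Thinning: the arrivals that are logged as category A themselves form a Poisson process with rate 0.51 × 4.2 = 2.142 per hour.
Over the interval, μ = 2.142 × 2 = 4.284 (2 hours).
P(N ≥ 5) = 1 − P(N ≤ 4) ≈ 0.4265.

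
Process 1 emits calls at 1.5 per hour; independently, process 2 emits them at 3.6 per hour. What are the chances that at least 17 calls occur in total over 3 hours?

Independent Poisson processes superpose: combined rate λ = 1.5 + 3.6 = 5.1 per hour.
Over the interval, μ = 5.1 × 3 = 15.3 (3 hours).
P(N ≥ 17) = 1 − P(N ≤ 16) ≈ 0.3649.

0.3649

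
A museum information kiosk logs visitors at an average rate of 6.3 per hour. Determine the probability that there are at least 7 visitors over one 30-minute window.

Over the interval, μ = 6.3 × 0.5 = 3.15 (a 30-minute window = 0.5 hours).
P(N ≥ 7) = 1 − P(N ≤ 6) = 1 − Σ_{j=0}^{6} e^(−μ) μ^j/j! ≈ 0.0416.

0.0416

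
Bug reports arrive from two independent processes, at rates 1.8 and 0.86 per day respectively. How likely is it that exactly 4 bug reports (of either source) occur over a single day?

0.1459

Independent Poisson processes superpose: combined rate λ = 1.8 + 0.86 = 2.66 per day.
So μ = 2.66.
P(N = 4) = e^(−2.66) · 2.66^4/4! ≈ 0.1459.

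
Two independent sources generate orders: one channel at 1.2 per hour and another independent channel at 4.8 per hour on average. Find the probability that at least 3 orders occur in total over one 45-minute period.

0.8264

Independent Poisson processes superpose: combined rate λ = 1.2 + 4.8 = 6 per hour.
Over the interval, μ = 6 × 0.75 = 4.5 (a 45-minute period = 0.75 hours).
P(N ≥ 3) = 1 − P(N ≤ 2) ≈ 0.8264.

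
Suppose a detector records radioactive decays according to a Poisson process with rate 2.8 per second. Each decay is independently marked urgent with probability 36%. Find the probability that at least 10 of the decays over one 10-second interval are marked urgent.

0.5520

Thinning: the decays that are marked urgent themselves form a Poisson process with rate 0.36 × 2.8 = 1.008 per second.
Over the interval, μ = 1.008 × 10 = 10.08 (a 10-second interval = 10 seconds).
P(N ≥ 10) = 1 − P(N ≤ 9) ≈ 0.5520.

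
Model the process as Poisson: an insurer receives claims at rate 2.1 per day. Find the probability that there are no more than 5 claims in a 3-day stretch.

Over the interval, μ = 2.1 × 3 = 6.3 (a 3-day stretch = 3 days).
P(N ≤ 5) = Σ_{j=0}^{5} e^(−μ) μ^j/j! ≈ 0.3988.

0.3988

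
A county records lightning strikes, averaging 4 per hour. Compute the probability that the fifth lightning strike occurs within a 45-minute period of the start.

0.1847

Over the interval, μ = 4 × 0.75 = 3 (a 45-minute period = 0.75 hours).
The fifth arrival falls in the interval iff at least 5 events occur there: P(S_5 ≤ t) = P(N ≥ 5) = 1 − P(N ≤ 4) ≈ 0.1847.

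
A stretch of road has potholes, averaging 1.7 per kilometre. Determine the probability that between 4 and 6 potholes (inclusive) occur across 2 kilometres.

Over the interval, μ = 1.7 × 2 = 3.4 (2 kilometres).
P(4 ≤ N ≤ 6) = Σ_{j=4}^{6} e^(−3.4) · 3.4^j/j! ≈ 0.3838.

0.3838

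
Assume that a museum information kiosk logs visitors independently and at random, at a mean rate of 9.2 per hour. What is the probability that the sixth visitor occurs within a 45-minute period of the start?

Over the interval, μ = 9.2 × 0.75 = 6.9 (a 45-minute period = 0.75 hours).
The sixth arrival falls in the interval iff at least 6 events occur there: P(S_6 ≤ t) = P(N ≥ 6) = 1 − P(N ≤ 5) ≈ 0.6863.

0.6863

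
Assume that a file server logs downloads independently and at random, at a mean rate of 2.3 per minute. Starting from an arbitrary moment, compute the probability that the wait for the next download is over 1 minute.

The wait for the next event is exponential with rate λ = 2.3 per minute.
P(T > 1) = e^(−λt) = e^(−2.3 × 1) = e^(−2.3) ≈ 0.1003.

0.1003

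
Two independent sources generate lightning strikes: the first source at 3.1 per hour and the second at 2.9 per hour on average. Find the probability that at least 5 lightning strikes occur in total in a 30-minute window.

0.1847

Independent Poisson processes superpose: combined rate λ = 3.1 + 2.9 = 6 per hour.
Over the interval, μ = 6 × 0.5 = 3 (a 30-minute window = 0.5 hours).
P(N ≥ 5) = 1 − P(N ≤ 4) ≈ 0.1847.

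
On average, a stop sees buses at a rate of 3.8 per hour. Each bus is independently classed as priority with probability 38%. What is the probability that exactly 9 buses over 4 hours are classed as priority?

Thinning: the buses that are classed as priority themselves form a Poisson process with rate 0.38 × 3.8 = 1.444 per hour.
Over the interval, μ = 1.444 × 4 = 5.776 (4 hours).
P(N = 9) = e^(−5.776) · 5.776^9/9! ≈ 0.0612.

0.0612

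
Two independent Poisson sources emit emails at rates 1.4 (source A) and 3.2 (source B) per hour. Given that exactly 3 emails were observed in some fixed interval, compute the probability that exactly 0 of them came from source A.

Given the total, each event is independently from source A with probability p = λ_A/(λ_A+λ_B) = 1.4/4.6 ≈ 0.3043.
So K ~ Binomial(3, 1.4/4.6): P(K = 0) = C(3,0) · (1.4/4.6)^0 · (3.2/4.6)^3 ≈ 0.3366.

0.3366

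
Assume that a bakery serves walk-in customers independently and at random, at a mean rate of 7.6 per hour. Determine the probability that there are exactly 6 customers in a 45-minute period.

Over the interval, μ = 7.6 × 0.75 = 5.7 (a 45-minute period = 0.75 hours).
P(N = 6) = e^(−μ) μ^6/6! = e^(−5.7) · 5.7^6/720 ≈ 0.1594.

0.1594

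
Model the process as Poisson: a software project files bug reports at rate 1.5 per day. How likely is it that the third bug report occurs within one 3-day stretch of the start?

0.8264

Over the interval, μ = 1.5 × 3 = 4.5 (a 3-day stretch = 3 days).
The third arrival falls in the interval iff at least 3 events occur there: P(S_3 ≤ t) = P(N ≥ 3) = 1 − P(N ≤ 2) ≈ 0.8264.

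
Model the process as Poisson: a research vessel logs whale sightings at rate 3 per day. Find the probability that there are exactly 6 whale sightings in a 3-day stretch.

0.0911

Over the interval, μ = 3 × 3 = 9 (a 3-day stretch = 3 days).
P(N = 6) = e^(−μ) μ^6/6! = e^(−9) · 9^6/720 ≈ 0.0911.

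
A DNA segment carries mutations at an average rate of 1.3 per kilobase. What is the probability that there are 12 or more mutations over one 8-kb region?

0.3495

Over the interval, μ = 1.3 × 8 = 10.4 (an 8-kb region = 8 kilobases).
P(N ≥ 12) = 1 − P(N ≤ 11) = 1 − Σ_{j=0}^{11} e^(−μ) μ^j/j! ≈ 0.3495.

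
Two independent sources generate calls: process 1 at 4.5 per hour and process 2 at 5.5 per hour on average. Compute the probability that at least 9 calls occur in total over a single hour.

0.6672

Independent Poisson processes superpose: combined rate λ = 4.5 + 5.5 = 10 per hour.
So μ = 10.
P(N ≥ 9) = 1 − P(N ≤ 8) ≈ 0.6672.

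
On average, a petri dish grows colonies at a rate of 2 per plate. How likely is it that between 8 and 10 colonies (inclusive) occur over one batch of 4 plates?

Over the interval, μ = 2 × 4 = 8 (a batch of 4 plates = 4 plates).
P(8 ≤ N ≤ 10) = Σ_{j=8}^{10} e^(−8) · 8^j/j! ≈ 0.3629.

0.3629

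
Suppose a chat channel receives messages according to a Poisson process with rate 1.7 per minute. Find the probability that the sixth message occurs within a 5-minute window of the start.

Over the interval, μ = 1.7 × 5 = 8.5 (a 5-minute window = 5 minutes).
The sixth arrival falls in the interval iff at least 6 events occur there: P(S_6 ≤ t) = P(N ≥ 6) = 1 − P(N ≤ 5) ≈ 0.8504.

0.8504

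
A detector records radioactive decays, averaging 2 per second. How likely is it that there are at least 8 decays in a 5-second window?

Over the interval, μ = 2 × 5 = 10 (a 5-second window = 5 seconds).
P(N ≥ 8) = 1 − P(N ≤ 7) = 1 − Σ_{j=0}^{7} e^(−μ) μ^j/j! ≈ 0.7798.

0.7798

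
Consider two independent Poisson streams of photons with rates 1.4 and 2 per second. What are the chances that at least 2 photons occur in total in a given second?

0.8532

Independent Poisson processes superpose: combined rate λ = 1.4 + 2 = 3.4 per second.
So μ = 3.4.
P(N ≥ 2) = 1 − P(N ≤ 1) ≈ 0.8532.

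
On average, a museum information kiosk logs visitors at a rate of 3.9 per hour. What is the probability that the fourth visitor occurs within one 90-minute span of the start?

Over the interval, μ = 3.9 × 1.5 = 5.85 (a 90-minute span = 1.5 hours).
The fourth arrival falls in the interval iff at least 4 events occur there: P(S_4 ≤ t) = P(N ≥ 4) = 1 − P(N ≤ 3) ≈ 0.8349.

0.8349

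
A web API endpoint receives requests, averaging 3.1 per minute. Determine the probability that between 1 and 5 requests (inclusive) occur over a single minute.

With mean μ = 3.1 per minute,
P(1 ≤ N ≤ 5) = Σ_{j=1}^{5} e^(−3.1) · 3.1^j/j! ≈ 0.8606.

0.8606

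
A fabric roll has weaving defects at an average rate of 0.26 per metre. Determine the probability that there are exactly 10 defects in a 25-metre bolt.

0.0558

Over the interval, μ = 0.26 × 25 = 6.5 (a 25-metre bolt = 25 metres).
P(N = 10) = e^(−μ) μ^10/10! = e^(−6.5) · 6.5^10/3628800 ≈ 0.0558.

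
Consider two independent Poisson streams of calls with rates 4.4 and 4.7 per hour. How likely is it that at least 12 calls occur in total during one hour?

Independent Poisson processes superpose: combined rate λ = 4.4 + 4.7 = 9.1 per hour.
So μ = 9.1.
P(N ≥ 12) = 1 − P(N ≤ 11) ≈ 0.2068.

0.2068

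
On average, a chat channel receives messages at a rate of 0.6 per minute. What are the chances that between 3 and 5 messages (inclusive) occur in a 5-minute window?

Over the interval, μ = 0.6 × 5 = 3 (a 5-minute window = 5 minutes).
P(3 ≤ N ≤ 5) = Σ_{j=3}^{5} e^(−3) · 3^j/j! ≈ 0.4929.

0.4929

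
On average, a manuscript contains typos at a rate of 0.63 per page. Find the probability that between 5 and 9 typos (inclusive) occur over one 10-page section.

Over the interval, μ = 0.63 × 10 = 6.3 (a 10-page section = 10 pages).
P(5 ≤ N ≤ 9) = Σ_{j=5}^{9} e^(−6.3) · 6.3^j/j! ≈ 0.6470.

0.6470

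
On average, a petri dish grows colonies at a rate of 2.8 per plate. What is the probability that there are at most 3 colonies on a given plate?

With mean μ = 2.8 per plate,
P(N ≤ 3) = Σ_{j=0}^{3} e^(−μ) μ^j/j! ≈ 0.6919.

0.6919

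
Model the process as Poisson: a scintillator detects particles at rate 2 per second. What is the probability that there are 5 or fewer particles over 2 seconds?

Over the interval, μ = 2 × 2 = 4 (2 seconds).
P(N ≤ 5) = Σ_{j=0}^{5} e^(−μ) μ^j/j! ≈ 0.7851.

0.7851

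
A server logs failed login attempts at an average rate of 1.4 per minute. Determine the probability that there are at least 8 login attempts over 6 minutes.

Over the interval, μ = 1.4 × 6 = 8.4 (6 minutes).
P(N ≥ 8) = 1 − P(N ≤ 7) = 1 − Σ_{j=0}^{7} e^(−μ) μ^j/j! ≈ 0.6013.

0.6013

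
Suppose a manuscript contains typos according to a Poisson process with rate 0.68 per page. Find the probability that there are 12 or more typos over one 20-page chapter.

0.7048

Over the interval, μ = 0.68 × 20 = 13.6 (a 20-page chapter = 20 pages).
P(N ≥ 12) = 1 − P(N ≤ 11) = 1 − Σ_{j=0}^{11} e^(−μ) μ^j/j! ≈ 0.7048.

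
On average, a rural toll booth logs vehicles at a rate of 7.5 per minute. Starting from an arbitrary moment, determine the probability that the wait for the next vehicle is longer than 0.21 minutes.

0.2070

The wait for the next event is exponential with rate λ = 7.5 per minute.
P(T > 0.21) = e^(−λt) = e^(−7.5 × 0.21) = e^(−1.575) ≈ 0.2070.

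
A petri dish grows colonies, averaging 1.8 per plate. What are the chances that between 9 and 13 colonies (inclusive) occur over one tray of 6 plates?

0.5492

Over the interval, μ = 1.8 × 6 = 10.8 (a tray of 6 plates = 6 plates).
P(9 ≤ N ≤ 13) = Σ_{j=9}^{13} e^(−10.8) · 10.8^j/j! ≈ 0.5492.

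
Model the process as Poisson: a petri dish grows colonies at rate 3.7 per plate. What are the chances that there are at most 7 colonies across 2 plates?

0.5393

Over the interval, μ = 3.7 × 2 = 7.4 (2 plates).
P(N ≤ 7) = Σ_{j=0}^{7} e^(−μ) μ^j/j! ≈ 0.5393.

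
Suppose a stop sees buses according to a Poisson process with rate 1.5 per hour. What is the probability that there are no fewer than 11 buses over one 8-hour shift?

0.6528

Over the interval, μ = 1.5 × 8 = 12 (an 8-hour shift = 8 hours).
P(N ≥ 11) = 1 − P(N ≤ 10) = 1 − Σ_{j=0}^{10} e^(−μ) μ^j/j! ≈ 0.6528.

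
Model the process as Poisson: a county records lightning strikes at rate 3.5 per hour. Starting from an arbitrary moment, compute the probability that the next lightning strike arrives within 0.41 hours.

Inter-arrival times are exponential with rate λ = 3.5 per hour.
P(T ≤ 0.41) = 1 − e^(−λt) = 1 − e^(−3.5 × 0.41) = 1 − e^(−1.435) ≈ 0.7619.

0.7619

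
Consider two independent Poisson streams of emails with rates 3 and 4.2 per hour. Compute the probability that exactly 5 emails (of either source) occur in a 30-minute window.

0.1377

Independent Poisson processes superpose: combined rate λ = 3 + 4.2 = 7.2 per hour.
Over the interval, μ = 7.2 × 0.5 = 3.6 (a 30-minute window = 0.5 hours).
P(N = 5) = e^(−3.6) · 3.6^5/5! ≈ 0.1377.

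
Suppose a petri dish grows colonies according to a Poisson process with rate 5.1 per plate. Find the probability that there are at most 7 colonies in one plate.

0.8560

With mean μ = 5.1 per plate,
P(N ≤ 7) = Σ_{j=0}^{7} e^(−μ) μ^j/j! ≈ 0.8560.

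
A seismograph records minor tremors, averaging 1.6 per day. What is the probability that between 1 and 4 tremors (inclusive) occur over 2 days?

0.7399

Over the interval, μ = 1.6 × 2 = 3.2 (2 days).
P(1 ≤ N ≤ 4) = Σ_{j=1}^{4} e^(−3.2) · 3.2^j/j! ≈ 0.7399.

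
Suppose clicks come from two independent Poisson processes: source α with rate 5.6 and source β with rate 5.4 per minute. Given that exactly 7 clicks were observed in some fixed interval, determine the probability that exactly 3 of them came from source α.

0.2682

Given the total, each event is independently from source α with probability p = λ_α/(λ_α+λ_β) = 5.6/11 ≈ 0.5091.
So K ~ Binomial(7, 5.6/11): P(K = 3) = C(7,3) · (5.6/11)^3 · (5.4/11)^4 ≈ 0.2682.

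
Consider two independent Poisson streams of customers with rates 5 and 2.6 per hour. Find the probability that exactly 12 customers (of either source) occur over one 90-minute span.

Independent Poisson processes superpose: combined rate λ = 5 + 2.6 = 7.6 per hour.
Over the interval, μ = 7.6 × 1.5 = 11.4 (a 90-minute span = 1.5 hours).
P(N = 12) = e^(−11.4) · 11.4^12/12! ≈ 0.1126.

0.1126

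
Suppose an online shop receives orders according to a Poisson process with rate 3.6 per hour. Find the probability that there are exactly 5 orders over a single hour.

With mean μ = 3.6 per hour,
P(N = 5) = e^(−μ) μ^5/5! = e^(−3.6) · 3.6^5/120 ≈ 0.1377.

0.1377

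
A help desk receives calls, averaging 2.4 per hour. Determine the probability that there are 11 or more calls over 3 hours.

0.1133

Over the interval, μ = 2.4 × 3 = 7.2 (3 hours).
P(N ≥ 11) = 1 − P(N ≤ 10) = 1 − Σ_{j=0}^{10} e^(−μ) μ^j/j! ≈ 0.1133.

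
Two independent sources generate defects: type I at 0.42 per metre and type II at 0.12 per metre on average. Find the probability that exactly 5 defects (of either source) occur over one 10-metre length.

Independent Poisson processes superpose: combined rate λ = 0.42 + 0.12 = 0.54 per metre.
Over the interval, μ = 0.54 × 10 = 5.4 (a 10-metre length = 10 metres).
P(N = 5) = e^(−5.4) · 5.4^5/5! ≈ 0.1728.

0.1728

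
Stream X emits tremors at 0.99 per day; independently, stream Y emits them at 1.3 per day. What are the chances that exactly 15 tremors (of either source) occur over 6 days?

0.0968

Independent Poisson processes superpose: combined rate λ = 0.99 + 1.3 = 2.29 per day.
Over the interval, μ = 2.29 × 6 = 13.74 (6 days).
P(N = 15) = e^(−13.74) · 13.74^15/15! ≈ 0.0968.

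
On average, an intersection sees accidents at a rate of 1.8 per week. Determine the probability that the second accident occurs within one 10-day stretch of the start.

Over the interval, μ = 1.8 × 10/7 ≈ 2.57143 (a 10-day stretch = 10/7 weeks).
The second arrival falls in the interval iff at least 2 events occur there: P(S_2 ≤ t) = P(N ≥ 2) = 1 − P(N ≤ 1) ≈ 0.7270.

0.7270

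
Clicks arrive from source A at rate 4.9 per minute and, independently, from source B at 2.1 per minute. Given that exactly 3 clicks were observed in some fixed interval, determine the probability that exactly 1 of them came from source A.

0.1890

Given the total, each event is independently from source A with probability p = λ_A/(λ_A+λ_B) = 4.9/7 = 0.7000.
So K ~ Binomial(3, 4.9/7): P(K = 1) = C(3,1) · (4.9/7)^1 · (2.1/7)^2 ≈ 0.1890.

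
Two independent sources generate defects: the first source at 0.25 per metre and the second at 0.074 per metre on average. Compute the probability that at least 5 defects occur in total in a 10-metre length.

0.2265

Independent Poisson processes superpose: combined rate λ = 0.25 + 0.074 = 0.324 per metre.
Over the interval, μ = 0.324 × 10 = 3.24 (a 10-metre length = 10 metres).
P(N ≥ 5) = 1 − P(N ≤ 4) ≈ 0.2265.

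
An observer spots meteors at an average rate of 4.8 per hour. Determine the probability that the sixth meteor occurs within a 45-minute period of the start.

0.1559

Over the interval, μ = 4.8 × 0.75 = 3.6 (a 45-minute period = 0.75 hours).
The sixth arrival falls in the interval iff at least 6 events occur there: P(S_6 ≤ t) = P(N ≥ 6) = 1 − P(N ≤ 5) ≈ 0.1559.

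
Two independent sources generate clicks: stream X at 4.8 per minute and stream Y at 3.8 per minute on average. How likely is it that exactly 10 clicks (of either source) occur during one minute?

Independent Poisson processes superpose: combined rate λ = 4.8 + 3.8 = 8.6 per minute.
So μ = 8.6.
P(N = 10) = e^(−8.6) · 8.6^10/10! ≈ 0.1123.

0.1123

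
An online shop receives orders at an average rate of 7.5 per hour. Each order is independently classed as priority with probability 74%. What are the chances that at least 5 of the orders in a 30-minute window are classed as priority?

0.1485

Thinning: the orders that are classed as priority themselves form a Poisson process with rate 0.74 × 7.5 = 5.55 per hour.
Over the interval, μ = 5.55 × 0.5 = 2.775 (a 30-minute window = 0.5 hours).
P(N ≥ 5) = 1 − P(N ≤ 4) ≈ 0.1485.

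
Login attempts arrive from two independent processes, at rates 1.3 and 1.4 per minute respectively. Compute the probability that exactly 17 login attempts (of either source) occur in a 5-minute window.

0.0633

Independent Poisson processes superpose: combined rate λ = 1.3 + 1.4 = 2.7 per minute.
Over the interval, μ = 2.7 × 5 = 13.5 (a 5-minute window = 5 minutes).
P(N = 17) = e^(−13.5) · 13.5^17/17! ≈ 0.0633.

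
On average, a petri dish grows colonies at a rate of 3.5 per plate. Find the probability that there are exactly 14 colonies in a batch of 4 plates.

Over the interval, μ = 3.5 × 4 = 14 (a batch of 4 plates = 4 plates).
P(N = 14) = e^(−μ) μ^14/14! = e^(−14) · 14^14/87178291200 ≈ 0.1060.

0.1060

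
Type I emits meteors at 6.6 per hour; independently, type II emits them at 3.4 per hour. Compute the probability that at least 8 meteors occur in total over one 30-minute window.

0.1334

Independent Poisson processes superpose: combined rate λ = 6.6 + 3.4 = 10 per hour.
Over the interval, μ = 10 × 0.5 = 5 (a 30-minute window = 0.5 hours).
P(N ≥ 8) = 1 − P(N ≤ 7) ≈ 0.1334.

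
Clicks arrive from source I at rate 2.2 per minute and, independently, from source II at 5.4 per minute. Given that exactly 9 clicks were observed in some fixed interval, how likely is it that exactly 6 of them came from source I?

0.0177

Given the total, each event is independently from source I with probability p = λ_I/(λ_I+λ_II) = 2.2/7.6 ≈ 0.2895.
So K ~ Binomial(9, 2.2/7.6): P(K = 6) = C(9,6) · (2.2/7.6)^6 · (5.4/7.6)^3 ≈ 0.0177.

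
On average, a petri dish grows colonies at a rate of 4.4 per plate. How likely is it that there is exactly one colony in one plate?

0.0540

With mean μ = 4.4 per plate,
P(N = 1) = e^(−μ) μ^1/1! = e^(−4.4) · 4.4^1/1 ≈ 0.0540.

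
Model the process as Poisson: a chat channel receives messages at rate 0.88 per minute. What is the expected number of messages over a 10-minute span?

8.8

E[N] = λt = 0.88 × 10 = 8.8 (a 10-minute span = 10 minutes).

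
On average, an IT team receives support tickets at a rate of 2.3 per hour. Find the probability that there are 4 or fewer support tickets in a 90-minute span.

0.7349

Over the interval, μ = 2.3 × 1.5 = 3.45 (a 90-minute span = 1.5 hours).
P(N ≤ 4) = Σ_{j=0}^{4} e^(−μ) μ^j/j! ≈ 0.7349.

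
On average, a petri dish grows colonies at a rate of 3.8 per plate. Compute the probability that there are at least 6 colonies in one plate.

With mean μ = 3.8 per plate,
P(N ≥ 6) = 1 − P(N ≤ 5) = 1 − Σ_{j=0}^{5} e^(−μ) μ^j/j! ≈ 0.1844.

0.1844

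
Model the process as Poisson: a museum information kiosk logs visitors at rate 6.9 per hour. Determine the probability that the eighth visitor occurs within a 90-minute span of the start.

Over the interval, μ = 6.9 × 1.5 = 10.35 (a 90-minute span = 1.5 hours).
The eighth arrival falls in the interval iff at least 8 events occur there: P(S_8 ≤ t) = P(N ≥ 8) = 1 − P(N ≤ 7) ≈ 0.8097.

0.8097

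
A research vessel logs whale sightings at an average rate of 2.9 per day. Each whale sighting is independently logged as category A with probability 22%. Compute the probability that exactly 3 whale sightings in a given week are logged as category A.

0.1706

Thinning: the whale sightings that are logged as category A themselves form a Poisson process with rate 0.22 × 2.9 = 0.638 per day.
Over the interval, μ = 0.638 × 7 = 4.466 (a week = 7 days).
P(N = 3) = e^(−4.466) · 4.466^3/3! ≈ 0.1706.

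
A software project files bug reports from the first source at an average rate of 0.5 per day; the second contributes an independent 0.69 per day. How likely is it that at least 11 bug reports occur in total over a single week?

0.2182

Independent Poisson processes superpose: combined rate λ = 0.5 + 0.69 = 1.19 per day.
Over the interval, μ = 1.19 × 7 = 8.33 (a week = 7 days).
P(N ≥ 11) = 1 − P(N ≤ 10) ≈ 0.2182.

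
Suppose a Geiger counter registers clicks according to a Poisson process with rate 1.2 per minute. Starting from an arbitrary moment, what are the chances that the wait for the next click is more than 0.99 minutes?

The wait for the next event is exponential with rate λ = 1.2 per minute.
P(T > 0.99) = e^(−λt) = e^(−1.2 × 0.99) = e^(−1.188) ≈ 0.3048.

0.3048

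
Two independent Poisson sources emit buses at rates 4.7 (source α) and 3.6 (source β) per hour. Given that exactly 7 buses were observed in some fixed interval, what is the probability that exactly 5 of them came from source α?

0.2300

Given the total, each event is independently from source α with probability p = λ_α/(λ_α+λ_β) = 4.7/8.3 ≈ 0.5663.
So K ~ Binomial(7, 4.7/8.3): P(K = 5) = C(7,5) · (4.7/8.3)^5 · (3.6/8.3)^2 ≈ 0.2300.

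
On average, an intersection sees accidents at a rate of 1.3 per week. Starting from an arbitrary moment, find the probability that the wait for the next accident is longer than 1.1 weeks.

0.2393

The wait for the next event is exponential with rate λ = 1.3 per week.
P(T > 1.1) = e^(−λt) = e^(−1.3 × 1.1) = e^(−1.43) ≈ 0.2393.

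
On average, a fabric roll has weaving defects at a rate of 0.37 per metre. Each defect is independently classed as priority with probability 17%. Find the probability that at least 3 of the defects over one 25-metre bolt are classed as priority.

Thinning: the defects that are classed as priority themselves form a Poisson process with rate 0.17 × 0.37 = 0.0629 per metre.
Over the interval, μ = 0.0629 × 25 = 1.5725 (a 25-metre bolt = 25 metres).
P(N ≥ 3) = 1 − P(N ≤ 2) ≈ 0.2096.

0.2096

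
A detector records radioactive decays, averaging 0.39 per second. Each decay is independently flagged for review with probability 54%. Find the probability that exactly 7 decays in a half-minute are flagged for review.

0.1438

Thinning: the decays that are flagged for review themselves form a Poisson process with rate 0.54 × 0.39 = 0.2106 per second.
Over the interval, μ = 0.2106 × 30 = 6.318 (a half-minute = 30 seconds).
P(N = 7) = e^(−6.318) · 6.318^7/7! ≈ 0.1438.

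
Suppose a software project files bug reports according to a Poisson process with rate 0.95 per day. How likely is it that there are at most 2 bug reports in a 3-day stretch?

0.4576

Over the interval, μ = 0.95 × 3 = 2.85 (a 3-day stretch = 3 days).
P(N ≤ 2) = Σ_{j=0}^{2} e^(−μ) μ^j/j! ≈ 0.4576.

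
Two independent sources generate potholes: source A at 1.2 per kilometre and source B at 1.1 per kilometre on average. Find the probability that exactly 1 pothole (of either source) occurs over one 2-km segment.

0.0462

Independent Poisson processes superpose: combined rate λ = 1.2 + 1.1 = 2.3 per kilometre.
Over the interval, μ = 2.3 × 2 = 4.6 (a 2-km segment = 2 kilometres).
P(N = 1) = e^(−4.6) · 4.6^1/1! ≈ 0.0462.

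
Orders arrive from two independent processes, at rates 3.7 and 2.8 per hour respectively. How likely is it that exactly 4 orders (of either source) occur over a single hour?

0.1118

Independent Poisson processes superpose: combined rate λ = 3.7 + 2.8 = 6.5 per hour.
So μ = 6.5.
P(N = 4) = e^(−6.5) · 6.5^4/4! ≈ 0.1118.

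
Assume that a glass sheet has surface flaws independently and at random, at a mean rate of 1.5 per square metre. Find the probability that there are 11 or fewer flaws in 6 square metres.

0.8030

Over the interval, μ = 1.5 × 6 = 9 (6 square metres).
P(N ≤ 11) = Σ_{j=0}^{11} e^(−μ) μ^j/j! ≈ 0.8030.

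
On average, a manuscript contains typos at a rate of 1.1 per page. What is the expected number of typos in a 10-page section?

11

E[N] = λt = 1.1 × 10 = 11 (a 10-page section = 10 pages).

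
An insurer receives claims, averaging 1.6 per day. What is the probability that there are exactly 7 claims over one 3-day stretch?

Over the interval, μ = 1.6 × 3 = 4.8 (a 3-day stretch = 3 days).
P(N = 7) = e^(−μ) μ^7/7! = e^(−4.8) · 4.8^7/5040 ≈ 0.0959.

0.0959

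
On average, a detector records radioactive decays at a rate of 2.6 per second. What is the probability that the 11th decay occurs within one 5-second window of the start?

Over the interval, μ = 2.6 × 5 = 13 (a 5-second window = 5 seconds).
The 11th arrival falls in the interval iff at least 11 events occur there: P(S_11 ≤ t) = P(N ≥ 11) = 1 − P(N ≤ 10) ≈ 0.7483.

0.7483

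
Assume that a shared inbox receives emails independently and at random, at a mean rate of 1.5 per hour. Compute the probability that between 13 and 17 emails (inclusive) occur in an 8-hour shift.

Over the interval, μ = 1.5 × 8 = 12 (an 8-hour shift = 8 hours).
P(13 ≤ N ≤ 17) = Σ_{j=13}^{17} e^(−12) · 12^j/j! ≈ 0.3611.

0.3611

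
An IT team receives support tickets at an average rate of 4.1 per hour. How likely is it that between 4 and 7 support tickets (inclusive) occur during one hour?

0.5285

With mean μ = 4.1 per hour,
P(4 ≤ N ≤ 7) = Σ_{j=4}^{7} e^(−4.1) · 4.1^j/j! ≈ 0.5285.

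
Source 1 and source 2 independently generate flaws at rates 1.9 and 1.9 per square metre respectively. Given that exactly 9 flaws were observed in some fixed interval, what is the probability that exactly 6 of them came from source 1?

Given the total, each event is independently from source 1 with probability p = λ_1/(λ_1+λ_2) = 1.9/3.8 = 0.5000.
So K ~ Binomial(9, 1.9/3.8): P(K = 6) = C(9,6) · (1.9/3.8)^6 · (1.9/3.8)^3 ≈ 0.1641.

0.1641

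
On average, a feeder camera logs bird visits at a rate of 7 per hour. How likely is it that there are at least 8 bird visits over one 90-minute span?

0.8215

Over the interval, μ = 7 × 1.5 = 10.5 (a 90-minute span = 1.5 hours).
P(N ≥ 8) = 1 − P(N ≤ 7) = 1 − Σ_{j=0}^{7} e^(−μ) μ^j/j! ≈ 0.8215.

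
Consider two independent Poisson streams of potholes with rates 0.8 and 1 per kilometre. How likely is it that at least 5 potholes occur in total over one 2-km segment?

0.2936

Independent Poisson processes superpose: combined rate λ = 0.8 + 1 = 1.8 per kilometre.
Over the interval, μ = 1.8 × 2 = 3.6 (a 2-km segment = 2 kilometres).
P(N ≥ 5) = 1 − P(N ≤ 4) ≈ 0.2936.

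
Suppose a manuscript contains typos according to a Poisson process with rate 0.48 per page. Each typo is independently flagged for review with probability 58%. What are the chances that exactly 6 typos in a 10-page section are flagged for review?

Thinning: the typos that are flagged for review themselves form a Poisson process with rate 0.58 × 0.48 = 0.2784 per page.
Over the interval, μ = 0.2784 × 10 = 2.784 (a 10-page section = 10 pages).
P(N = 6) = e^(−2.784) · 2.784^6/6! ≈ 0.0400.

0.0400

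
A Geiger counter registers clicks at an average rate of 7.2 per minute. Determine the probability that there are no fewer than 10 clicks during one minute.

With mean μ = 7.2 per minute,
P(N ≥ 10) = 1 − P(N ≤ 9) = 1 − Σ_{j=0}^{9} e^(−μ) μ^j/j! ≈ 0.1904.

0.1904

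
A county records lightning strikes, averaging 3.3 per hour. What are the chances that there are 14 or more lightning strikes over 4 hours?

Over the interval, μ = 3.3 × 4 = 13.2 (4 hours).
P(N ≥ 14) = 1 − P(N ≤ 13) = 1 − Σ_{j=0}^{13} e^(−μ) μ^j/j! ≈ 0.4489.

0.4489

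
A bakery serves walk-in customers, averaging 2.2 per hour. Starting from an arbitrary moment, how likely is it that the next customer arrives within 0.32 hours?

Inter-arrival times are exponential with rate λ = 2.2 per hour.
P(T ≤ 0.32) = 1 − e^(−λt) = 1 − e^(−2.2 × 0.32) = 1 − e^(−0.704) ≈ 0.5054.

0.5054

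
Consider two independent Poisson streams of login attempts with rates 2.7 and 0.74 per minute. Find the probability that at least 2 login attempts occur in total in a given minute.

0.8576

Independent Poisson processes superpose: combined rate λ = 2.7 + 0.74 = 3.44 per minute.
So μ = 3.44.
P(N ≥ 2) = 1 − P(N ≤ 1) ≈ 0.8576.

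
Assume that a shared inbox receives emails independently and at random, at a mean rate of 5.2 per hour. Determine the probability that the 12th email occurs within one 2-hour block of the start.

Over the interval, μ = 5.2 × 2 = 10.4 (a 2-hour block = 2 hours).
The 12th arrival falls in the interval iff at least 12 events occur there: P(S_12 ≤ t) = P(N ≥ 12) = 1 − P(N ≤ 11) ≈ 0.3495.

0.3495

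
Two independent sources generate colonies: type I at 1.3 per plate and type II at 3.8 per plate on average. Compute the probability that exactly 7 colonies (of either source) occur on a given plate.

Independent Poisson processes superpose: combined rate λ = 1.3 + 3.8 = 5.1 per plate.
So μ = 5.1.
P(N = 7) = e^(−5.1) · 5.1^7/7! ≈ 0.1086.

0.1086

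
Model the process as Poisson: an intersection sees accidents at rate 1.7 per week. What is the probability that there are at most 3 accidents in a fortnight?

0.5584

Over the interval, μ = 1.7 × 2 = 3.4 (a fortnight = 2 weeks).
P(N ≤ 3) = Σ_{j=0}^{3} e^(−μ) μ^j/j! ≈ 0.5584.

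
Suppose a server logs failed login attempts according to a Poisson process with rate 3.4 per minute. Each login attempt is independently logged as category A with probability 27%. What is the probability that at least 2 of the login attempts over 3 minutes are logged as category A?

0.7610

Thinning: the login attempts that are logged as category A themselves form a Poisson process with rate 0.27 × 3.4 = 0.918 per minute.
Over the interval, μ = 0.918 × 3 = 2.754 (3 minutes).
P(N ≥ 2) = 1 − P(N ≤ 1) ≈ 0.7610.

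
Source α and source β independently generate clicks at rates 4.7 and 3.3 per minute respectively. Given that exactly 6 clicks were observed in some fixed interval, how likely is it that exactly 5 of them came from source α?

0.1732

Given the total, each event is independently from source α with probability p = λ_α/(λ_α+λ_β) = 4.7/8 = 0.5875.
So K ~ Binomial(6, 4.7/8): P(K = 5) = C(6,5) · (4.7/8)^5 · (3.3/8)^1 ≈ 0.1732.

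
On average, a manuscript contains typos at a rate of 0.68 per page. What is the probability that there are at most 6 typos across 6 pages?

Over the interval, μ = 0.68 × 6 = 4.08 (6 pages).
P(N ≤ 6) = Σ_{j=0}^{6} e^(−μ) μ^j/j! ≈ 0.8808.

0.8808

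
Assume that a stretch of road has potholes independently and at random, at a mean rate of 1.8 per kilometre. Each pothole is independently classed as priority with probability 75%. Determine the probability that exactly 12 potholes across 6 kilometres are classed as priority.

Thinning: the potholes that are classed as priority themselves form a Poisson process with rate 0.75 × 1.8 = 1.35 per kilometre.
Over the interval, μ = 1.35 × 6 = 8.1 (6 kilometres).
P(N = 12) = e^(−8.1) · 8.1^12/12! ≈ 0.0505.

0.0505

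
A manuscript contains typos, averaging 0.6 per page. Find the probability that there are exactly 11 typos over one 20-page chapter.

Over the interval, μ = 0.6 × 20 = 12 (a 20-page chapter = 20 pages).
P(N = 11) = e^(−μ) μ^11/11! = e^(−12) · 12^11/39916800 ≈ 0.1144.

0.1144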